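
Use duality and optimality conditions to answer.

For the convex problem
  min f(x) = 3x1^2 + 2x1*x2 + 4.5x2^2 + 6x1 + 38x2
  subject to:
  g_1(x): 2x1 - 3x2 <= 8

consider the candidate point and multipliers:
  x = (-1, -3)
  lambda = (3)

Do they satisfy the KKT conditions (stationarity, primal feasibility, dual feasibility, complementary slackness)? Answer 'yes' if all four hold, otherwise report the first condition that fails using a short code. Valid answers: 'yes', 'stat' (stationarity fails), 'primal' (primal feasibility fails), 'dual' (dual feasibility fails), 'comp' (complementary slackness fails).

Gradient of f: grad f(x) = Q x + c = (-6, 9)
Constraint values g_i(x) = a_i^T x - b_i:
  g_1((-1, -3)) = -1
Stationarity residual: grad f(x) + sum_i lambda_i a_i = (0, 0)
  -> stationarity OK
Primal feasibility (all g_i <= 0): OK
Dual feasibility (all lambda_i >= 0): OK
Complementary slackness (lambda_i * g_i(x) = 0 for all i): FAILS

Verdict: the first failing condition is complementary_slackness -> comp.

comp


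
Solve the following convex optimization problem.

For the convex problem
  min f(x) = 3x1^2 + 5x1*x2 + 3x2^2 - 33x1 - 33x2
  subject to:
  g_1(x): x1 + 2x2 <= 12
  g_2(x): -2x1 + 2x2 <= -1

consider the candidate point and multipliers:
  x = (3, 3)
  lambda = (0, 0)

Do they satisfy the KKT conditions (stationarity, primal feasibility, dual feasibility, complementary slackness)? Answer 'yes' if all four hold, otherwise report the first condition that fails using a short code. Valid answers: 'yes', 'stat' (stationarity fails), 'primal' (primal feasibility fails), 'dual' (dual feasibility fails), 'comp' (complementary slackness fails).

Gradient of f: grad f(x) = Q x + c = (0, 0)
Constraint values g_i(x) = a_i^T x - b_i:
  g_1((3, 3)) = -3
  g_2((3, 3)) = 1
Stationarity residual: grad f(x) + sum_i lambda_i a_i = (0, 0)
  -> stationarity OK
Primal feasibility (all g_i <= 0): FAILS
Dual feasibility (all lambda_i >= 0): OK
Complementary slackness (lambda_i * g_i(x) = 0 for all i): OK

Verdict: the first failing condition is primal_feasibility -> primal.

primal


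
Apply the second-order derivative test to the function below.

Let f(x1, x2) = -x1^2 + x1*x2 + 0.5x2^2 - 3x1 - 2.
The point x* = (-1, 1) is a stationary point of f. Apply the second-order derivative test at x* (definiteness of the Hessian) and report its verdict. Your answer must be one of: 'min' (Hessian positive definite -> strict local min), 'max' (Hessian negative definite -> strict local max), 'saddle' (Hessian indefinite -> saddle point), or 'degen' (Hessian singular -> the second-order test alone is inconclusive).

Compute the Hessian H = grad^2 f:
  H = [[-2, 1], [1, 1]]
Verify stationarity: grad f(x*) = H x* + g = (0, 0).
Eigenvalues of H: -2.3028, 1.3028.
Eigenvalues have mixed signs, so H is indefinite -> x* is a saddle point.

saddle


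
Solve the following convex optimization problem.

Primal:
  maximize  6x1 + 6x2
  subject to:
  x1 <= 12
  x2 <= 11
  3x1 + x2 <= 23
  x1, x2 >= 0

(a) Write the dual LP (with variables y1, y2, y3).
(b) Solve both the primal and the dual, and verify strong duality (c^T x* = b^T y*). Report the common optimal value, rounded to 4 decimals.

The standard primal-dual pair for 'max c^T x s.t. A x <= b, x >= 0' is:
  Dual:  min b^T y  s.t.  A^T y >= c,  y >= 0.

So the dual LP is:
  minimize  12y1 + 11y2 + 23y3
  subject to:
    y1 + 3y3 >= 6
    y2 + y3 >= 6
    y1, y2, y3 >= 0

Solving the primal: x* = (4, 11).
  primal value c^T x* = 90.
Solving the dual: y* = (0, 4, 2).
  dual value b^T y* = 90.
Strong duality: c^T x* = b^T y*. Confirmed.

90


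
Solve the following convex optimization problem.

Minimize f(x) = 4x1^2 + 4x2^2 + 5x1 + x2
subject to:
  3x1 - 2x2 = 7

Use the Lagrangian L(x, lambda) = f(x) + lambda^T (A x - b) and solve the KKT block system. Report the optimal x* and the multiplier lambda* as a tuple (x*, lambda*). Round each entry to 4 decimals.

Form the Lagrangian:
  L(x, lambda) = (1/2) x^T Q x + c^T x + lambda^T (A x - b)
Stationarity (grad_x L = 0): Q x + c + A^T lambda = 0.
Primal feasibility: A x = b.

This gives the KKT block system:
  [ Q   A^T ] [ x     ]   [-c ]
  [ A    0  ] [ lambda ] = [ b ]

Solving the linear system:
  x*      = (1.3654, -1.4519)
  lambda* = (-5.3077)
  f(x*)   = 21.2644

x* = (1.3654, -1.4519), lambda* = (-5.3077)


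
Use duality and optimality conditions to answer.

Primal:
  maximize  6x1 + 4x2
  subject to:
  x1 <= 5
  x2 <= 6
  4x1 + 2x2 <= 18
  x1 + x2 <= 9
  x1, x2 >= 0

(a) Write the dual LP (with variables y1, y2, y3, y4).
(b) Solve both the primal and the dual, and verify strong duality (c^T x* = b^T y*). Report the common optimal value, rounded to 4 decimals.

The standard primal-dual pair for 'max c^T x s.t. A x <= b, x >= 0' is:
  Dual:  min b^T y  s.t.  A^T y >= c,  y >= 0.

So the dual LP is:
  minimize  5y1 + 6y2 + 18y3 + 9y4
  subject to:
    y1 + 4y3 + y4 >= 6
    y2 + 2y3 + y4 >= 4
    y1, y2, y3, y4 >= 0

Solving the primal: x* = (1.5, 6).
  primal value c^T x* = 33.
Solving the dual: y* = (0, 1, 1.5, 0).
  dual value b^T y* = 33.
Strong duality: c^T x* = b^T y*. Confirmed.

33


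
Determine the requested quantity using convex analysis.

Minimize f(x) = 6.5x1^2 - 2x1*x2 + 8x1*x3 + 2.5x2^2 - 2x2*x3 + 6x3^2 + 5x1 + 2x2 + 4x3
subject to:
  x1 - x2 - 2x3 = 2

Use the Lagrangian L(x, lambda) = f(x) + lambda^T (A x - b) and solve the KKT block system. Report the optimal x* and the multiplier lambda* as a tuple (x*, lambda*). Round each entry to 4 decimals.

Form the Lagrangian:
  L(x, lambda) = (1/2) x^T Q x + c^T x + lambda^T (A x - b)
Stationarity (grad_x L = 0): Q x + c + A^T lambda = 0.
Primal feasibility: A x = b.

This gives the KKT block system:
  [ Q   A^T ] [ x     ]   [-c ]
  [ A    0  ] [ lambda ] = [ b ]

Solving the linear system:
  x*      = (-0.0714, -0.8714, -0.6)
  lambda* = (-1.0143)
  f(x*)   = -1.2357

x* = (-0.0714, -0.8714, -0.6), lambda* = (-1.0143)


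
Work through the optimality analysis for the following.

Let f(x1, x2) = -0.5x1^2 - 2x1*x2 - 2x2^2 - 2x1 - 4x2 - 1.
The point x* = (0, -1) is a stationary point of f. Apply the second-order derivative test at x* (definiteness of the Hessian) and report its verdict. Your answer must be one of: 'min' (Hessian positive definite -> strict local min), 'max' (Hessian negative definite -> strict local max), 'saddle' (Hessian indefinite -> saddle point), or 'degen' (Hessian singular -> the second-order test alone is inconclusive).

Compute the Hessian H = grad^2 f:
  H = [[-1, -2], [-2, -4]]
Verify stationarity: grad f(x*) = H x* + g = (0, 0).
Eigenvalues of H: -5, 0.
H has a zero eigenvalue (singular; negative semidefinite but not definite), so H is neither positive definite, negative definite, nor indefinite. The second-order test alone is inconclusive -> degen.
(Indeed, f is constant along the null direction of H through x*, so x* is not a strict local extremum.)

degen


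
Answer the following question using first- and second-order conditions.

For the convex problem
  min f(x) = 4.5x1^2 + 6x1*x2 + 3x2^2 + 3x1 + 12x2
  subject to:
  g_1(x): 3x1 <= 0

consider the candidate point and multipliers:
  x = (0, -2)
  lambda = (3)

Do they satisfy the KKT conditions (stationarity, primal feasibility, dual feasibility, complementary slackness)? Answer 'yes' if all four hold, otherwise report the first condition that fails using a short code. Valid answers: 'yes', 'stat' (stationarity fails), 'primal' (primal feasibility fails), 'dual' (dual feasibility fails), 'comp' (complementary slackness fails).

Gradient of f: grad f(x) = Q x + c = (-9, 0)
Constraint values g_i(x) = a_i^T x - b_i:
  g_1((0, -2)) = 0
Stationarity residual: grad f(x) + sum_i lambda_i a_i = (0, 0)
  -> stationarity OK
Primal feasibility (all g_i <= 0): OK
Dual feasibility (all lambda_i >= 0): OK
Complementary slackness (lambda_i * g_i(x) = 0 for all i): OK

Verdict: yes, KKT holds.

yes


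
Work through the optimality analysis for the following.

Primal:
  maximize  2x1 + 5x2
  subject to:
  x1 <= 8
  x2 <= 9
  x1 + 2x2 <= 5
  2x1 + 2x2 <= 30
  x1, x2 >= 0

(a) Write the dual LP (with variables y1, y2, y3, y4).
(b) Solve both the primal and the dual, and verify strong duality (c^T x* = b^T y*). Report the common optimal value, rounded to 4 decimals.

The standard primal-dual pair for 'max c^T x s.t. A x <= b, x >= 0' is:
  Dual:  min b^T y  s.t.  A^T y >= c,  y >= 0.

So the dual LP is:
  minimize  8y1 + 9y2 + 5y3 + 30y4
  subject to:
    y1 + y3 + 2y4 >= 2
    y2 + 2y3 + 2y4 >= 5
    y1, y2, y3, y4 >= 0

Solving the primal: x* = (0, 2.5).
  primal value c^T x* = 12.5.
Solving the dual: y* = (0, 0, 2.5, 0).
  dual value b^T y* = 12.5.
Strong duality: c^T x* = b^T y*. Confirmed.

12.5


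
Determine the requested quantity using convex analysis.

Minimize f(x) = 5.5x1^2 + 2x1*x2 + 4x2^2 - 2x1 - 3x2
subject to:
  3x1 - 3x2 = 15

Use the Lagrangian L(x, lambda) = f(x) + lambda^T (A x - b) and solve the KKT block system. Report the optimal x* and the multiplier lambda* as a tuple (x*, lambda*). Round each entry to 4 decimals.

Form the Lagrangian:
  L(x, lambda) = (1/2) x^T Q x + c^T x + lambda^T (A x - b)
Stationarity (grad_x L = 0): Q x + c + A^T lambda = 0.
Primal feasibility: A x = b.

This gives the KKT block system:
  [ Q   A^T ] [ x     ]   [-c ]
  [ A    0  ] [ lambda ] = [ b ]

Solving the linear system:
  x*      = (2.3913, -2.6087)
  lambda* = (-6.3623)
  f(x*)   = 49.2391

x* = (2.3913, -2.6087), lambda* = (-6.3623)


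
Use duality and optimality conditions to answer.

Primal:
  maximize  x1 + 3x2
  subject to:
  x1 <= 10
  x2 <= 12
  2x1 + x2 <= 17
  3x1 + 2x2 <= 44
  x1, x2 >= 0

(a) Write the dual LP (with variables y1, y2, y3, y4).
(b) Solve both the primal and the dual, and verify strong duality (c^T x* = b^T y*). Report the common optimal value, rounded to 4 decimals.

The standard primal-dual pair for 'max c^T x s.t. A x <= b, x >= 0' is:
  Dual:  min b^T y  s.t.  A^T y >= c,  y >= 0.

So the dual LP is:
  minimize  10y1 + 12y2 + 17y3 + 44y4
  subject to:
    y1 + 2y3 + 3y4 >= 1
    y2 + y3 + 2y4 >= 3
    y1, y2, y3, y4 >= 0

Solving the primal: x* = (2.5, 12).
  primal value c^T x* = 38.5.
Solving the dual: y* = (0, 2.5, 0.5, 0).
  dual value b^T y* = 38.5.
Strong duality: c^T x* = b^T y*. Confirmed.

38.5


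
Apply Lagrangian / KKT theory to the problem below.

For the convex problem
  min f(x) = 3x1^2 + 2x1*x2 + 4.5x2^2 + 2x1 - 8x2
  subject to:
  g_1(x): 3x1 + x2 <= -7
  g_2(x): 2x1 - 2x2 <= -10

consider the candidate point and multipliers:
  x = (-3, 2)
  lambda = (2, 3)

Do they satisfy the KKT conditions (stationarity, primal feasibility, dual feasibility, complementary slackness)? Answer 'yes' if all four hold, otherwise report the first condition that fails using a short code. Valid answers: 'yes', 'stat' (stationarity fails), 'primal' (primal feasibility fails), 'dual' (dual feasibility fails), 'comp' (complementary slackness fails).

Gradient of f: grad f(x) = Q x + c = (-12, 4)
Constraint values g_i(x) = a_i^T x - b_i:
  g_1((-3, 2)) = 0
  g_2((-3, 2)) = 0
Stationarity residual: grad f(x) + sum_i lambda_i a_i = (0, 0)
  -> stationarity OK
Primal feasibility (all g_i <= 0): OK
Dual feasibility (all lambda_i >= 0): OK
Complementary slackness (lambda_i * g_i(x) = 0 for all i): OK

Verdict: yes, KKT holds.

yes


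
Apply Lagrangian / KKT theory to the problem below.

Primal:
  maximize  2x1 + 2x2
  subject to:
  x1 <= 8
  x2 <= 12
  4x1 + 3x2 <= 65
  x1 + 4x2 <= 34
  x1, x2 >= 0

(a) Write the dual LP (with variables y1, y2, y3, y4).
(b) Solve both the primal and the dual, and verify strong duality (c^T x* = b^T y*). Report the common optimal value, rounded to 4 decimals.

The standard primal-dual pair for 'max c^T x s.t. A x <= b, x >= 0' is:
  Dual:  min b^T y  s.t.  A^T y >= c,  y >= 0.

So the dual LP is:
  minimize  8y1 + 12y2 + 65y3 + 34y4
  subject to:
    y1 + 4y3 + y4 >= 2
    y2 + 3y3 + 4y4 >= 2
    y1, y2, y3, y4 >= 0

Solving the primal: x* = (8, 6.5).
  primal value c^T x* = 29.
Solving the dual: y* = (1.5, 0, 0, 0.5).
  dual value b^T y* = 29.
Strong duality: c^T x* = b^T y*. Confirmed.

29


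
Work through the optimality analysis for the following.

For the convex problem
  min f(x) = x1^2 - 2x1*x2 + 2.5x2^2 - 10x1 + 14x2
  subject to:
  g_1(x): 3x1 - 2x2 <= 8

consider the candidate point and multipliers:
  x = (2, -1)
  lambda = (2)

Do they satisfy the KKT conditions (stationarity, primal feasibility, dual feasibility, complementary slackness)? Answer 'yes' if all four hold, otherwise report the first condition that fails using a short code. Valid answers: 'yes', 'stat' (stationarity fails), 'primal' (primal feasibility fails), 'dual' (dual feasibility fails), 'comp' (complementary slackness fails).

Gradient of f: grad f(x) = Q x + c = (-4, 5)
Constraint values g_i(x) = a_i^T x - b_i:
  g_1((2, -1)) = 0
Stationarity residual: grad f(x) + sum_i lambda_i a_i = (2, 1)
  -> stationarity FAILS
Primal feasibility (all g_i <= 0): OK
Dual feasibility (all lambda_i >= 0): OK
Complementary slackness (lambda_i * g_i(x) = 0 for all i): OK

Verdict: the first failing condition is stationarity -> stat.

stat


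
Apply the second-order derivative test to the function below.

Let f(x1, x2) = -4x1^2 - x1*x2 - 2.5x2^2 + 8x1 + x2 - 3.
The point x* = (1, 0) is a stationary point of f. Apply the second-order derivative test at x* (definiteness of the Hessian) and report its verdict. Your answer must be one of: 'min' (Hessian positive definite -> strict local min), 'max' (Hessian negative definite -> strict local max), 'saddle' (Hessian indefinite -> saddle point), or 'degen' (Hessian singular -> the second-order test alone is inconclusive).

Compute the Hessian H = grad^2 f:
  H = [[-8, -1], [-1, -5]]
Verify stationarity: grad f(x*) = H x* + g = (0, 0).
Eigenvalues of H: -8.3028, -4.6972.
Both eigenvalues < 0, so H is negative definite -> x* is a strict local max.

max


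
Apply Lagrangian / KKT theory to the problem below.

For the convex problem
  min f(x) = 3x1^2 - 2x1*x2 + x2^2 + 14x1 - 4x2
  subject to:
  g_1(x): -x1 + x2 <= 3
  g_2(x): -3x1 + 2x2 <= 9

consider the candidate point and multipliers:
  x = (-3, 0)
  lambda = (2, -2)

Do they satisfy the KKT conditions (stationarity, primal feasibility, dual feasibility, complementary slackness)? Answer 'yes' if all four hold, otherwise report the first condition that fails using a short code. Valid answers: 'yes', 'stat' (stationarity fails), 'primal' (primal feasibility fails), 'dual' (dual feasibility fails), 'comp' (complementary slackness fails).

Gradient of f: grad f(x) = Q x + c = (-4, 2)
Constraint values g_i(x) = a_i^T x - b_i:
  g_1((-3, 0)) = 0
  g_2((-3, 0)) = 0
Stationarity residual: grad f(x) + sum_i lambda_i a_i = (0, 0)
  -> stationarity OK
Primal feasibility (all g_i <= 0): OK
Dual feasibility (all lambda_i >= 0): FAILS
Complementary slackness (lambda_i * g_i(x) = 0 for all i): OK

Verdict: the first failing condition is dual_feasibility -> dual.

dual


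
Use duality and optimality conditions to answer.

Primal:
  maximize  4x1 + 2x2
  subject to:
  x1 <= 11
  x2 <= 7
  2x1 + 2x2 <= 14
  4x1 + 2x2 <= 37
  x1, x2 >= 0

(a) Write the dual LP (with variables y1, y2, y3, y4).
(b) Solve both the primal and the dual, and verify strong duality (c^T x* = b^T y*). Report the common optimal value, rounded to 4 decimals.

The standard primal-dual pair for 'max c^T x s.t. A x <= b, x >= 0' is:
  Dual:  min b^T y  s.t.  A^T y >= c,  y >= 0.

So the dual LP is:
  minimize  11y1 + 7y2 + 14y3 + 37y4
  subject to:
    y1 + 2y3 + 4y4 >= 4
    y2 + 2y3 + 2y4 >= 2
    y1, y2, y3, y4 >= 0

Solving the primal: x* = (7, 0).
  primal value c^T x* = 28.
Solving the dual: y* = (0, 0, 2, 0).
  dual value b^T y* = 28.
Strong duality: c^T x* = b^T y*. Confirmed.

28


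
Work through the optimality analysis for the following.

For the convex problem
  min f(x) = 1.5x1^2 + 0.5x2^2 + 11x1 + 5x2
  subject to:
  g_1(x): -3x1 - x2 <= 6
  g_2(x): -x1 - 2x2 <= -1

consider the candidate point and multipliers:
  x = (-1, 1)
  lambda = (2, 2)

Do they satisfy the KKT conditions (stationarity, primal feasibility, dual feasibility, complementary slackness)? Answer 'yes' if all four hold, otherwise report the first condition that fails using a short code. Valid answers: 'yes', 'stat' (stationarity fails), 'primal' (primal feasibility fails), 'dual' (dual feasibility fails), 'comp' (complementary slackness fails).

Gradient of f: grad f(x) = Q x + c = (8, 6)
Constraint values g_i(x) = a_i^T x - b_i:
  g_1((-1, 1)) = -4
  g_2((-1, 1)) = 0
Stationarity residual: grad f(x) + sum_i lambda_i a_i = (0, 0)
  -> stationarity OK
Primal feasibility (all g_i <= 0): OK
Dual feasibility (all lambda_i >= 0): OK
Complementary slackness (lambda_i * g_i(x) = 0 for all i): FAILS

Verdict: the first failing condition is complementary_slackness -> comp.

comp


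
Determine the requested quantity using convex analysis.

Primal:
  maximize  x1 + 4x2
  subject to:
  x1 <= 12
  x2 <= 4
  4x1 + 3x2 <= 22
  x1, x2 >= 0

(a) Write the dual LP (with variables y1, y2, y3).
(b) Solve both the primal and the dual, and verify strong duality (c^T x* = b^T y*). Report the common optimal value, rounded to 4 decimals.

The standard primal-dual pair for 'max c^T x s.t. A x <= b, x >= 0' is:
  Dual:  min b^T y  s.t.  A^T y >= c,  y >= 0.

So the dual LP is:
  minimize  12y1 + 4y2 + 22y3
  subject to:
    y1 + 4y3 >= 1
    y2 + 3y3 >= 4
    y1, y2, y3 >= 0

Solving the primal: x* = (2.5, 4).
  primal value c^T x* = 18.5.
Solving the dual: y* = (0, 3.25, 0.25).
  dual value b^T y* = 18.5.
Strong duality: c^T x* = b^T y*. Confirmed.

18.5


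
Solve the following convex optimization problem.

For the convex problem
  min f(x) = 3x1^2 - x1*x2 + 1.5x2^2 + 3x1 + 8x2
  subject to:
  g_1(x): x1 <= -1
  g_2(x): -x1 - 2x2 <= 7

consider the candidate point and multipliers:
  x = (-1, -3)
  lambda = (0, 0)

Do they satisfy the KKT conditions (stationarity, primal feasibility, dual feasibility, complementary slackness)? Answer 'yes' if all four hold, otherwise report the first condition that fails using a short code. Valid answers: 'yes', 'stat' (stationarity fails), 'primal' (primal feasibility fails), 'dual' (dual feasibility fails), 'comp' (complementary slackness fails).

Gradient of f: grad f(x) = Q x + c = (0, 0)
Constraint values g_i(x) = a_i^T x - b_i:
  g_1((-1, -3)) = 0
  g_2((-1, -3)) = 0
Stationarity residual: grad f(x) + sum_i lambda_i a_i = (0, 0)
  -> stationarity OK
Primal feasibility (all g_i <= 0): OK
Dual feasibility (all lambda_i >= 0): OK
Complementary slackness (lambda_i * g_i(x) = 0 for all i): OK

Verdict: yes, KKT holds.

yes


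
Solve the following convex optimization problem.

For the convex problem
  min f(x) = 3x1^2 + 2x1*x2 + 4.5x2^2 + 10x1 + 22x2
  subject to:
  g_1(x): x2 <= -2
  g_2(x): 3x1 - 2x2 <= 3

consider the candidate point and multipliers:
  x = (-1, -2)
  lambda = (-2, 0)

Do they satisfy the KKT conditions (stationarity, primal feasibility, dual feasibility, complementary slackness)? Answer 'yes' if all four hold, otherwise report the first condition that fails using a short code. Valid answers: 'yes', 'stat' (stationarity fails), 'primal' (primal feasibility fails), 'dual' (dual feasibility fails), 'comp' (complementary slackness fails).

Gradient of f: grad f(x) = Q x + c = (0, 2)
Constraint values g_i(x) = a_i^T x - b_i:
  g_1((-1, -2)) = 0
  g_2((-1, -2)) = -2
Stationarity residual: grad f(x) + sum_i lambda_i a_i = (0, 0)
  -> stationarity OK
Primal feasibility (all g_i <= 0): OK
Dual feasibility (all lambda_i >= 0): FAILS
Complementary slackness (lambda_i * g_i(x) = 0 for all i): OK

Verdict: the first failing condition is dual_feasibility -> dual.

dual


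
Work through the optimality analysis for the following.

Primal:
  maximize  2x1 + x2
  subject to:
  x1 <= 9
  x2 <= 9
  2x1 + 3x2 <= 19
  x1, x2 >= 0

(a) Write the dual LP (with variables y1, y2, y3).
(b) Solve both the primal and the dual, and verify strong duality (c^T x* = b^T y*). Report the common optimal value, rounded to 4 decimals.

The standard primal-dual pair for 'max c^T x s.t. A x <= b, x >= 0' is:
  Dual:  min b^T y  s.t.  A^T y >= c,  y >= 0.

So the dual LP is:
  minimize  9y1 + 9y2 + 19y3
  subject to:
    y1 + 2y3 >= 2
    y2 + 3y3 >= 1
    y1, y2, y3 >= 0

Solving the primal: x* = (9, 0.3333).
  primal value c^T x* = 18.3333.
Solving the dual: y* = (1.3333, 0, 0.3333).
  dual value b^T y* = 18.3333.
Strong duality: c^T x* = b^T y*. Confirmed.

18.3333


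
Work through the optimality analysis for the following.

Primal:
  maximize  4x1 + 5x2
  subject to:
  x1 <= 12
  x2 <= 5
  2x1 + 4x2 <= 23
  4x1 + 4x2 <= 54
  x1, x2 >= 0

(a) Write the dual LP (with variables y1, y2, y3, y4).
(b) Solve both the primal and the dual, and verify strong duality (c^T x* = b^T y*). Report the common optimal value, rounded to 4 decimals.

The standard primal-dual pair for 'max c^T x s.t. A x <= b, x >= 0' is:
  Dual:  min b^T y  s.t.  A^T y >= c,  y >= 0.

So the dual LP is:
  minimize  12y1 + 5y2 + 23y3 + 54y4
  subject to:
    y1 + 2y3 + 4y4 >= 4
    y2 + 4y3 + 4y4 >= 5
    y1, y2, y3, y4 >= 0

Solving the primal: x* = (11.5, 0).
  primal value c^T x* = 46.
Solving the dual: y* = (0, 0, 2, 0).
  dual value b^T y* = 46.
Strong duality: c^T x* = b^T y*. Confirmed.

46


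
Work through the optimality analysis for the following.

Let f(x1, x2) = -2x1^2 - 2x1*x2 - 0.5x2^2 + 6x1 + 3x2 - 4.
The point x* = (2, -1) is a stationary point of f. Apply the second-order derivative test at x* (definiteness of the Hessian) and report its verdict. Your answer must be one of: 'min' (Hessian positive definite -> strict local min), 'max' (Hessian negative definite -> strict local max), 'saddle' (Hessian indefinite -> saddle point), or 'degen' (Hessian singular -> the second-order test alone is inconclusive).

Compute the Hessian H = grad^2 f:
  H = [[-4, -2], [-2, -1]]
Verify stationarity: grad f(x*) = H x* + g = (0, 0).
Eigenvalues of H: -5, 0.
H has a zero eigenvalue (singular; negative semidefinite but not definite), so H is neither positive definite, negative definite, nor indefinite. The second-order test alone is inconclusive -> degen.
(Indeed, f is constant along the null direction of H through x*, so x* is not a strict local extremum.)

degen


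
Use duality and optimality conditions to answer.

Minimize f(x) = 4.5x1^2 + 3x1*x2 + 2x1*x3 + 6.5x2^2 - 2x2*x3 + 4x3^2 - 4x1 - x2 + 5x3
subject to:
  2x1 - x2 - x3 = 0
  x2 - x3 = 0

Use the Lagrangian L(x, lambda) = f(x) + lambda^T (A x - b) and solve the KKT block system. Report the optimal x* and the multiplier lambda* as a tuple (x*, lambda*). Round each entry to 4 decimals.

Form the Lagrangian:
  L(x, lambda) = (1/2) x^T Q x + c^T x + lambda^T (A x - b)
Stationarity (grad_x L = 0): Q x + c + A^T lambda = 0.
Primal feasibility: A x = b.

This gives the KKT block system:
  [ Q   A^T ] [ x     ]   [-c ]
  [ A    0  ] [ lambda ] = [ b ]

Solving the linear system:
  x*      = (0, 0, 0)
  lambda* = (2, 3)
  f(x*)   = 0

x* = (0, 0, 0), lambda* = (2, 3)


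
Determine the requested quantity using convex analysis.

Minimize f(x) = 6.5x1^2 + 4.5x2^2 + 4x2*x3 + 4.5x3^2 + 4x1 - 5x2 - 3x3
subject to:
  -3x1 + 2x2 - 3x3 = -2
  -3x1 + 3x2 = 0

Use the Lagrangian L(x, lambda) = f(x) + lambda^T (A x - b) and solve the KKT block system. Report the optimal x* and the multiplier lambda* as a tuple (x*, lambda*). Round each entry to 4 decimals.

Form the Lagrangian:
  L(x, lambda) = (1/2) x^T Q x + c^T x + lambda^T (A x - b)
Stationarity (grad_x L = 0): Q x + c + A^T lambda = 0.
Primal feasibility: A x = b.

This gives the KKT block system:
  [ Q   A^T ] [ x     ]   [-c ]
  [ A    0  ] [ lambda ] = [ b ]

Solving the linear system:
  x*      = (-0.0328, -0.0328, 0.6776)
  lambda* = (0.9891, 0.2022)
  f(x*)   = -0.0109

x* = (-0.0328, -0.0328, 0.6776), lambda* = (0.9891, 0.2022)


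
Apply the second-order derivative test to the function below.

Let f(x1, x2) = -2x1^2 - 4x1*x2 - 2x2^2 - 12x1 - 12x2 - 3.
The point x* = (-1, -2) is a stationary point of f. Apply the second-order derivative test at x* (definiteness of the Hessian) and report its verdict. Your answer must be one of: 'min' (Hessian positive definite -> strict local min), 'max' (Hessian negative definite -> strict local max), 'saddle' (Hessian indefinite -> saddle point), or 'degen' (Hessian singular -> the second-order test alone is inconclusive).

Compute the Hessian H = grad^2 f:
  H = [[-4, -4], [-4, -4]]
Verify stationarity: grad f(x*) = H x* + g = (0, 0).
Eigenvalues of H: -8, 0.
H has a zero eigenvalue (singular; negative semidefinite but not definite), so H is neither positive definite, negative definite, nor indefinite. The second-order test alone is inconclusive -> degen.
(Indeed, f is constant along the null direction of H through x*, so x* is not a strict local extremum.)

degen


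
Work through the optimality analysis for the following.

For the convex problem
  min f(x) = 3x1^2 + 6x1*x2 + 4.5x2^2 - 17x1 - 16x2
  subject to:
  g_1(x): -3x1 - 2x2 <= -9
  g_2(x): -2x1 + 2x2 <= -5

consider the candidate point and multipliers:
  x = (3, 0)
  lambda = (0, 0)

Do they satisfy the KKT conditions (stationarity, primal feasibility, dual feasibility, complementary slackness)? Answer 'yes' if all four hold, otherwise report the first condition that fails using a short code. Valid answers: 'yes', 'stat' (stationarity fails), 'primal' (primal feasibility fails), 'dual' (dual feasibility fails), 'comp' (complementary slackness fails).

Gradient of f: grad f(x) = Q x + c = (1, 2)
Constraint values g_i(x) = a_i^T x - b_i:
  g_1((3, 0)) = 0
  g_2((3, 0)) = -1
Stationarity residual: grad f(x) + sum_i lambda_i a_i = (1, 2)
  -> stationarity FAILS
Primal feasibility (all g_i <= 0): OK
Dual feasibility (all lambda_i >= 0): OK
Complementary slackness (lambda_i * g_i(x) = 0 for all i): OK

Verdict: the first failing condition is stationarity -> stat.

stat


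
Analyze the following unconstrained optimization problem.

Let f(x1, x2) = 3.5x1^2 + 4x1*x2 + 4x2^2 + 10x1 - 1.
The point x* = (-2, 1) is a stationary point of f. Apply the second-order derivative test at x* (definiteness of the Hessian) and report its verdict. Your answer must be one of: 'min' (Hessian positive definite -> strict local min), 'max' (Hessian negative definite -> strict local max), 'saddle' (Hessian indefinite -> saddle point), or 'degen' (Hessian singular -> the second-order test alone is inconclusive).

Compute the Hessian H = grad^2 f:
  H = [[7, 4], [4, 8]]
Verify stationarity: grad f(x*) = H x* + g = (0, 0).
Eigenvalues of H: 3.4689, 11.5311.
Both eigenvalues > 0, so H is positive definite -> x* is a strict local min.

min


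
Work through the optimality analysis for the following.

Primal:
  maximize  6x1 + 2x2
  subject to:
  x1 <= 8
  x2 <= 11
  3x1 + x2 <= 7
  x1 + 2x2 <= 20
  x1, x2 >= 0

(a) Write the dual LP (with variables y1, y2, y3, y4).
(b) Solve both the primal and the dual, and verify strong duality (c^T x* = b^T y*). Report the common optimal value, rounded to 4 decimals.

The standard primal-dual pair for 'max c^T x s.t. A x <= b, x >= 0' is:
  Dual:  min b^T y  s.t.  A^T y >= c,  y >= 0.

So the dual LP is:
  minimize  8y1 + 11y2 + 7y3 + 20y4
  subject to:
    y1 + 3y3 + y4 >= 6
    y2 + y3 + 2y4 >= 2
    y1, y2, y3, y4 >= 0

Solving the primal: x* = (2.3333, 0).
  primal value c^T x* = 14.
Solving the dual: y* = (0, 0, 2, 0).
  dual value b^T y* = 14.
Strong duality: c^T x* = b^T y*. Confirmed.

14


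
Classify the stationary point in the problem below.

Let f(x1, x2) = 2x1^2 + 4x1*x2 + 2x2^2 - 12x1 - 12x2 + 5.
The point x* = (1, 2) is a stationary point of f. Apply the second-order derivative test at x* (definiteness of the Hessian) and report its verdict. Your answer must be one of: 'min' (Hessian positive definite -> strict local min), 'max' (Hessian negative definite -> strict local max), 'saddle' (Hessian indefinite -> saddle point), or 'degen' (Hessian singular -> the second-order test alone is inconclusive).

Compute the Hessian H = grad^2 f:
  H = [[4, 4], [4, 4]]
Verify stationarity: grad f(x*) = H x* + g = (0, 0).
Eigenvalues of H: 0, 8.
H has a zero eigenvalue (singular; positive semidefinite but not definite), so H is neither positive definite, negative definite, nor indefinite. The second-order test alone is inconclusive -> degen.
(Indeed, f is constant along the null direction of H through x*, so x* is not a strict local extremum.)

degen


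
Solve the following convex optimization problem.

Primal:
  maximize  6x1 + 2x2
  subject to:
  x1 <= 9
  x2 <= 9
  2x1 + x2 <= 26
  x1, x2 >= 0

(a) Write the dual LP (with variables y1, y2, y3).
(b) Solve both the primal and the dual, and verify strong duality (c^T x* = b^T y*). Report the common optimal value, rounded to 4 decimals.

The standard primal-dual pair for 'max c^T x s.t. A x <= b, x >= 0' is:
  Dual:  min b^T y  s.t.  A^T y >= c,  y >= 0.

So the dual LP is:
  minimize  9y1 + 9y2 + 26y3
  subject to:
    y1 + 2y3 >= 6
    y2 + y3 >= 2
    y1, y2, y3 >= 0

Solving the primal: x* = (9, 8).
  primal value c^T x* = 70.
Solving the dual: y* = (2, 0, 2).
  dual value b^T y* = 70.
Strong duality: c^T x* = b^T y*. Confirmed.

70


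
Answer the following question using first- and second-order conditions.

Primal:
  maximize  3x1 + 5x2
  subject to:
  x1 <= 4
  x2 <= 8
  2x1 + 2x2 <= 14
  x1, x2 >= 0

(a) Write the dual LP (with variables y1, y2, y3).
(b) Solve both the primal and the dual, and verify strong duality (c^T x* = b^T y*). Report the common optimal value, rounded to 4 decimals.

The standard primal-dual pair for 'max c^T x s.t. A x <= b, x >= 0' is:
  Dual:  min b^T y  s.t.  A^T y >= c,  y >= 0.

So the dual LP is:
  minimize  4y1 + 8y2 + 14y3
  subject to:
    y1 + 2y3 >= 3
    y2 + 2y3 >= 5
    y1, y2, y3 >= 0

Solving the primal: x* = (0, 7).
  primal value c^T x* = 35.
Solving the dual: y* = (0, 0, 2.5).
  dual value b^T y* = 35.
Strong duality: c^T x* = b^T y*. Confirmed.

35


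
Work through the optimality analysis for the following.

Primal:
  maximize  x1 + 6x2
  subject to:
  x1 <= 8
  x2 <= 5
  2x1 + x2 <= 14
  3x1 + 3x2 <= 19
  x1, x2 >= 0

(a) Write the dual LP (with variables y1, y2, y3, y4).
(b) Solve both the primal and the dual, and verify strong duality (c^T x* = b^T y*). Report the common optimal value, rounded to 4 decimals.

The standard primal-dual pair for 'max c^T x s.t. A x <= b, x >= 0' is:
  Dual:  min b^T y  s.t.  A^T y >= c,  y >= 0.

So the dual LP is:
  minimize  8y1 + 5y2 + 14y3 + 19y4
  subject to:
    y1 + 2y3 + 3y4 >= 1
    y2 + y3 + 3y4 >= 6
    y1, y2, y3, y4 >= 0

Solving the primal: x* = (1.3333, 5).
  primal value c^T x* = 31.3333.
Solving the dual: y* = (0, 5, 0, 0.3333).
  dual value b^T y* = 31.3333.
Strong duality: c^T x* = b^T y*. Confirmed.

31.3333


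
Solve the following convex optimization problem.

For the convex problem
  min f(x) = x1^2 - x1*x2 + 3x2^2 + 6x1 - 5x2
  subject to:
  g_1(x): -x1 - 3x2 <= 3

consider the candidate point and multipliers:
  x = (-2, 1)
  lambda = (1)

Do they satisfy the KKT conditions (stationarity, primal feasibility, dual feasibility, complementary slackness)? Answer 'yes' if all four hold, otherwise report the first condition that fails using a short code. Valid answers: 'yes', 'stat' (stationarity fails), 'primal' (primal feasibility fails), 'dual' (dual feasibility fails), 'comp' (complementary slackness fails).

Gradient of f: grad f(x) = Q x + c = (1, 3)
Constraint values g_i(x) = a_i^T x - b_i:
  g_1((-2, 1)) = -4
Stationarity residual: grad f(x) + sum_i lambda_i a_i = (0, 0)
  -> stationarity OK
Primal feasibility (all g_i <= 0): OK
Dual feasibility (all lambda_i >= 0): OK
Complementary slackness (lambda_i * g_i(x) = 0 for all i): FAILS

Verdict: the first failing condition is complementary_slackness -> comp.

comp


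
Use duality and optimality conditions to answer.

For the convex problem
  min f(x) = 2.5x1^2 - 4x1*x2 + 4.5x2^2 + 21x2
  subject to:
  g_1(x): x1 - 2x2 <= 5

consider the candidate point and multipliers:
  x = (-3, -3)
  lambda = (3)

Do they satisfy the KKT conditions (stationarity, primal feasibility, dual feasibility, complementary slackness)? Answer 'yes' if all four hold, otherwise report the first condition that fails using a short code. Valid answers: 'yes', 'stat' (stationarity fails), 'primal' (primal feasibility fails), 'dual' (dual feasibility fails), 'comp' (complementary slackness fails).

Gradient of f: grad f(x) = Q x + c = (-3, 6)
Constraint values g_i(x) = a_i^T x - b_i:
  g_1((-3, -3)) = -2
Stationarity residual: grad f(x) + sum_i lambda_i a_i = (0, 0)
  -> stationarity OK
Primal feasibility (all g_i <= 0): OK
Dual feasibility (all lambda_i >= 0): OK
Complementary slackness (lambda_i * g_i(x) = 0 for all i): FAILS

Verdict: the first failing condition is complementary_slackness -> comp.

comp


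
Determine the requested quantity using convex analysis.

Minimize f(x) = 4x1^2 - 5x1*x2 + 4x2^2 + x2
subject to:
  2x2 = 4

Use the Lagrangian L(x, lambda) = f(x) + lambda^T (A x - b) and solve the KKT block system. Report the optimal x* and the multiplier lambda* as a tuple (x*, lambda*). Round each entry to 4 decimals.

Form the Lagrangian:
  L(x, lambda) = (1/2) x^T Q x + c^T x + lambda^T (A x - b)
Stationarity (grad_x L = 0): Q x + c + A^T lambda = 0.
Primal feasibility: A x = b.

This gives the KKT block system:
  [ Q   A^T ] [ x     ]   [-c ]
  [ A    0  ] [ lambda ] = [ b ]

Solving the linear system:
  x*      = (1.25, 2)
  lambda* = (-5.375)
  f(x*)   = 11.75

x* = (1.25, 2), lambda* = (-5.375)


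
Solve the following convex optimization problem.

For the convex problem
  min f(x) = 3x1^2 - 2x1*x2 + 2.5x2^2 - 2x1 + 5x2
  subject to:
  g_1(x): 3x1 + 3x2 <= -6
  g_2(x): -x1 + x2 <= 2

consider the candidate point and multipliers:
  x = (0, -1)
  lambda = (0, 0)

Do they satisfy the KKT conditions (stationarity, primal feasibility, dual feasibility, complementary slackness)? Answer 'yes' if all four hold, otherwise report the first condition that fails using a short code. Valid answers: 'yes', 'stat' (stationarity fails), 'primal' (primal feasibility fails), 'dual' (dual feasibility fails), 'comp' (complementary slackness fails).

Gradient of f: grad f(x) = Q x + c = (0, 0)
Constraint values g_i(x) = a_i^T x - b_i:
  g_1((0, -1)) = 3
  g_2((0, -1)) = -3
Stationarity residual: grad f(x) + sum_i lambda_i a_i = (0, 0)
  -> stationarity OK
Primal feasibility (all g_i <= 0): FAILS
Dual feasibility (all lambda_i >= 0): OK
Complementary slackness (lambda_i * g_i(x) = 0 for all i): OK

Verdict: the first failing condition is primal_feasibility -> primal.

primal


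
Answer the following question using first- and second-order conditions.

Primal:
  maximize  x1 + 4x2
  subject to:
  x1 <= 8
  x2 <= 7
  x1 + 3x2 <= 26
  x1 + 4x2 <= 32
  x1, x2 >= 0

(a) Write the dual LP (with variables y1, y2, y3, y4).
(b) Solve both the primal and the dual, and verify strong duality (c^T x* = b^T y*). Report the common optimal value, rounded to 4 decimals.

The standard primal-dual pair for 'max c^T x s.t. A x <= b, x >= 0' is:
  Dual:  min b^T y  s.t.  A^T y >= c,  y >= 0.

So the dual LP is:
  minimize  8y1 + 7y2 + 26y3 + 32y4
  subject to:
    y1 + y3 + y4 >= 1
    y2 + 3y3 + 4y4 >= 4
    y1, y2, y3, y4 >= 0

Solving the primal: x* = (8, 6).
  primal value c^T x* = 32.
Solving the dual: y* = (0, 0, 0, 1).
  dual value b^T y* = 32.
Strong duality: c^T x* = b^T y*. Confirmed.

32


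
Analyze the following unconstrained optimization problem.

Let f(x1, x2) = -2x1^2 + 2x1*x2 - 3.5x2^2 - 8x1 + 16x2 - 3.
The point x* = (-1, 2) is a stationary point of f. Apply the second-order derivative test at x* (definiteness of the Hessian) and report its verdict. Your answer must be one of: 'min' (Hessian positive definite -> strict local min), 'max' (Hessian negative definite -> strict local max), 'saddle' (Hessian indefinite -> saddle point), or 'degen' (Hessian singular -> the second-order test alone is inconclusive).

Compute the Hessian H = grad^2 f:
  H = [[-4, 2], [2, -7]]
Verify stationarity: grad f(x*) = H x* + g = (0, 0).
Eigenvalues of H: -8, -3.
Both eigenvalues < 0, so H is negative definite -> x* is a strict local max.

max


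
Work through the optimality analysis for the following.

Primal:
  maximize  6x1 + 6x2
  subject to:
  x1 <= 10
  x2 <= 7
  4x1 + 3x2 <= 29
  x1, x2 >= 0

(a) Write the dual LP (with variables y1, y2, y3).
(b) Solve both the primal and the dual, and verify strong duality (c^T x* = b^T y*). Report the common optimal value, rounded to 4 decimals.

The standard primal-dual pair for 'max c^T x s.t. A x <= b, x >= 0' is:
  Dual:  min b^T y  s.t.  A^T y >= c,  y >= 0.

So the dual LP is:
  minimize  10y1 + 7y2 + 29y3
  subject to:
    y1 + 4y3 >= 6
    y2 + 3y3 >= 6
    y1, y2, y3 >= 0

Solving the primal: x* = (2, 7).
  primal value c^T x* = 54.
Solving the dual: y* = (0, 1.5, 1.5).
  dual value b^T y* = 54.
Strong duality: c^T x* = b^T y*. Confirmed.

54


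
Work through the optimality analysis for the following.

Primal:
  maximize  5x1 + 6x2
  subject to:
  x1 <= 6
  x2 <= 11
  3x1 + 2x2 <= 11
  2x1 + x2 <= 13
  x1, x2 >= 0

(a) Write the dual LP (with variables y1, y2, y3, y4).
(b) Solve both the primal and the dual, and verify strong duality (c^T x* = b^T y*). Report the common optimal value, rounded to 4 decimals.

The standard primal-dual pair for 'max c^T x s.t. A x <= b, x >= 0' is:
  Dual:  min b^T y  s.t.  A^T y >= c,  y >= 0.

So the dual LP is:
  minimize  6y1 + 11y2 + 11y3 + 13y4
  subject to:
    y1 + 3y3 + 2y4 >= 5
    y2 + 2y3 + y4 >= 6
    y1, y2, y3, y4 >= 0

Solving the primal: x* = (0, 5.5).
  primal value c^T x* = 33.
Solving the dual: y* = (0, 0, 3, 0).
  dual value b^T y* = 33.
Strong duality: c^T x* = b^T y*. Confirmed.

33


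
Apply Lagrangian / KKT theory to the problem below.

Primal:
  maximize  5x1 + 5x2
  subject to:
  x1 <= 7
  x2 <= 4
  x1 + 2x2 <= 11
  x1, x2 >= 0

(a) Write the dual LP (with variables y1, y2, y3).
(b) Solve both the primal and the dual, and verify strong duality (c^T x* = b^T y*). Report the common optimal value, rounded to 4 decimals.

The standard primal-dual pair for 'max c^T x s.t. A x <= b, x >= 0' is:
  Dual:  min b^T y  s.t.  A^T y >= c,  y >= 0.

So the dual LP is:
  minimize  7y1 + 4y2 + 11y3
  subject to:
    y1 + y3 >= 5
    y2 + 2y3 >= 5
    y1, y2, y3 >= 0

Solving the primal: x* = (7, 2).
  primal value c^T x* = 45.
Solving the dual: y* = (2.5, 0, 2.5).
  dual value b^T y* = 45.
Strong duality: c^T x* = b^T y*. Confirmed.

45


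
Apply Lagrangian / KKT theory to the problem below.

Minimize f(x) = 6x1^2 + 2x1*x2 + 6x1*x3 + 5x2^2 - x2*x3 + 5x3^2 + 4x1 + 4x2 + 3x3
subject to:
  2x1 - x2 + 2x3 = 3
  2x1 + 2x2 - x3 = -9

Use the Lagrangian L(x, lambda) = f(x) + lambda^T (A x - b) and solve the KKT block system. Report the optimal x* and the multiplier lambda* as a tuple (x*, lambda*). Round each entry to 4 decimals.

Form the Lagrangian:
  L(x, lambda) = (1/2) x^T Q x + c^T x + lambda^T (A x - b)
Stationarity (grad_x L = 0): Q x + c + A^T lambda = 0.
Primal feasibility: A x = b.

This gives the KKT block system:
  [ Q   A^T ] [ x     ]   [-c ]
  [ A    0  ] [ lambda ] = [ b ]

Solving the linear system:
  x*      = (-1.5769, -1.8462, 2.1538)
  lambda* = (-4.6923, 7.5385)
  f(x*)   = 37.3462

x* = (-1.5769, -1.8462, 2.1538), lambda* = (-4.6923, 7.5385)


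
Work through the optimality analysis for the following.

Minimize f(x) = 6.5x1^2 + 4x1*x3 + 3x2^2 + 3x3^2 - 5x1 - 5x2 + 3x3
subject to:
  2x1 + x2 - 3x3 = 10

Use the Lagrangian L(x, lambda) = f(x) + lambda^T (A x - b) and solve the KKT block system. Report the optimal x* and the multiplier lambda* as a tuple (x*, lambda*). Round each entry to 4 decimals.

Form the Lagrangian:
  L(x, lambda) = (1/2) x^T Q x + c^T x + lambda^T (A x - b)
Stationarity (grad_x L = 0): Q x + c + A^T lambda = 0.
Primal feasibility: A x = b.

This gives the KKT block system:
  [ Q   A^T ] [ x     ]   [-c ]
  [ A    0  ] [ lambda ] = [ b ]

Solving the linear system:
  x*      = (1.2742, 1.0903, -2.1204)
  lambda* = (-1.5418)
  f(x*)   = -1.3829

x* = (1.2742, 1.0903, -2.1204), lambda* = (-1.5418)
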